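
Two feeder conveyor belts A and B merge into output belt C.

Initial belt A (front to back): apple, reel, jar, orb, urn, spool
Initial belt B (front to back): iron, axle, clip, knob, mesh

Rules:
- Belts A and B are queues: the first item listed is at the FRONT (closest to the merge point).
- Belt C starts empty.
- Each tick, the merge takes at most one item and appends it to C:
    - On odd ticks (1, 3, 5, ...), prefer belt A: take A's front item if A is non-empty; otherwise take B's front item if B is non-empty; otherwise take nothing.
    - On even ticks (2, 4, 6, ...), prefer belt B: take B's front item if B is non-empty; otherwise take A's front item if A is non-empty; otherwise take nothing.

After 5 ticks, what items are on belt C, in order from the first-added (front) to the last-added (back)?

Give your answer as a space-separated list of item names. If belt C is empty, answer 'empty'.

Answer: apple iron reel axle jar

Derivation:
Tick 1: prefer A, take apple from A; A=[reel,jar,orb,urn,spool] B=[iron,axle,clip,knob,mesh] C=[apple]
Tick 2: prefer B, take iron from B; A=[reel,jar,orb,urn,spool] B=[axle,clip,knob,mesh] C=[apple,iron]
Tick 3: prefer A, take reel from A; A=[jar,orb,urn,spool] B=[axle,clip,knob,mesh] C=[apple,iron,reel]
Tick 4: prefer B, take axle from B; A=[jar,orb,urn,spool] B=[clip,knob,mesh] C=[apple,iron,reel,axle]
Tick 5: prefer A, take jar from A; A=[orb,urn,spool] B=[clip,knob,mesh] C=[apple,iron,reel,axle,jar]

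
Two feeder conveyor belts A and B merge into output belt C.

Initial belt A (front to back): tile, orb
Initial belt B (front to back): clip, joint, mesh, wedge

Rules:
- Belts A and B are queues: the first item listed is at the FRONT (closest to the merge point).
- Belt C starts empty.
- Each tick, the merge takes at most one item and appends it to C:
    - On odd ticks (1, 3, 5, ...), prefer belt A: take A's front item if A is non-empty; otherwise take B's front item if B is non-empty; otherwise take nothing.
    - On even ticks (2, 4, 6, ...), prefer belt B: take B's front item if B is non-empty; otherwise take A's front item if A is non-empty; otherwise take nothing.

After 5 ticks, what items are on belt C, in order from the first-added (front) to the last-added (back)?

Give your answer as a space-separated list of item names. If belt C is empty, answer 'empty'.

Answer: tile clip orb joint mesh

Derivation:
Tick 1: prefer A, take tile from A; A=[orb] B=[clip,joint,mesh,wedge] C=[tile]
Tick 2: prefer B, take clip from B; A=[orb] B=[joint,mesh,wedge] C=[tile,clip]
Tick 3: prefer A, take orb from A; A=[-] B=[joint,mesh,wedge] C=[tile,clip,orb]
Tick 4: prefer B, take joint from B; A=[-] B=[mesh,wedge] C=[tile,clip,orb,joint]
Tick 5: prefer A, take mesh from B; A=[-] B=[wedge] C=[tile,clip,orb,joint,mesh]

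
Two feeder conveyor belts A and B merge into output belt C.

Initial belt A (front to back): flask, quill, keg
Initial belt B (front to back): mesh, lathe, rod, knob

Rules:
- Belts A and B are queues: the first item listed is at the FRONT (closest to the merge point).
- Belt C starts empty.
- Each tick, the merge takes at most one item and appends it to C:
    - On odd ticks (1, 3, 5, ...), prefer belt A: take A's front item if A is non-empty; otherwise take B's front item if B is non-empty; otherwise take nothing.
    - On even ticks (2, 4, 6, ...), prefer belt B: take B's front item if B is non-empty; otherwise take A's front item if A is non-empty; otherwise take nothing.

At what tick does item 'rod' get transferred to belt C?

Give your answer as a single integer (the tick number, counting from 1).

Answer: 6

Derivation:
Tick 1: prefer A, take flask from A; A=[quill,keg] B=[mesh,lathe,rod,knob] C=[flask]
Tick 2: prefer B, take mesh from B; A=[quill,keg] B=[lathe,rod,knob] C=[flask,mesh]
Tick 3: prefer A, take quill from A; A=[keg] B=[lathe,rod,knob] C=[flask,mesh,quill]
Tick 4: prefer B, take lathe from B; A=[keg] B=[rod,knob] C=[flask,mesh,quill,lathe]
Tick 5: prefer A, take keg from A; A=[-] B=[rod,knob] C=[flask,mesh,quill,lathe,keg]
Tick 6: prefer B, take rod from B; A=[-] B=[knob] C=[flask,mesh,quill,lathe,keg,rod]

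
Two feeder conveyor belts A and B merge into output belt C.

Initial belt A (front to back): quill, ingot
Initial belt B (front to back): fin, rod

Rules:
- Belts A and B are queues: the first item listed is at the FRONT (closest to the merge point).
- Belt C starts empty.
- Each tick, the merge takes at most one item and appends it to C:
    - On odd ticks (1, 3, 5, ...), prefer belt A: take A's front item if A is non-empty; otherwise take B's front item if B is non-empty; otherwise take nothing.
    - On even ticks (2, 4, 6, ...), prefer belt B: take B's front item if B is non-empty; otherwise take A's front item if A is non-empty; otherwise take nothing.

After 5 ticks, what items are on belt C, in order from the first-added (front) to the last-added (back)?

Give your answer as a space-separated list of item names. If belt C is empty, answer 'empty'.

Answer: quill fin ingot rod

Derivation:
Tick 1: prefer A, take quill from A; A=[ingot] B=[fin,rod] C=[quill]
Tick 2: prefer B, take fin from B; A=[ingot] B=[rod] C=[quill,fin]
Tick 3: prefer A, take ingot from A; A=[-] B=[rod] C=[quill,fin,ingot]
Tick 4: prefer B, take rod from B; A=[-] B=[-] C=[quill,fin,ingot,rod]
Tick 5: prefer A, both empty, nothing taken; A=[-] B=[-] C=[quill,fin,ingot,rod]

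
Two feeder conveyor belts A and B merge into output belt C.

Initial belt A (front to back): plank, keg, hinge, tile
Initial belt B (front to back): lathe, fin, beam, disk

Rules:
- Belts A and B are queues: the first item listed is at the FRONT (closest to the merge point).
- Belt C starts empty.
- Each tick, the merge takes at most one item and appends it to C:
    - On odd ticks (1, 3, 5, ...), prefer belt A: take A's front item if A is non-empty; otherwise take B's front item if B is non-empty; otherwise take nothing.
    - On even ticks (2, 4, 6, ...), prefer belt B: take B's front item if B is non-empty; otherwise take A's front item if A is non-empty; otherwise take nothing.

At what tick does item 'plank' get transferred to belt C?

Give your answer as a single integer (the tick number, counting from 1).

Answer: 1

Derivation:
Tick 1: prefer A, take plank from A; A=[keg,hinge,tile] B=[lathe,fin,beam,disk] C=[plank]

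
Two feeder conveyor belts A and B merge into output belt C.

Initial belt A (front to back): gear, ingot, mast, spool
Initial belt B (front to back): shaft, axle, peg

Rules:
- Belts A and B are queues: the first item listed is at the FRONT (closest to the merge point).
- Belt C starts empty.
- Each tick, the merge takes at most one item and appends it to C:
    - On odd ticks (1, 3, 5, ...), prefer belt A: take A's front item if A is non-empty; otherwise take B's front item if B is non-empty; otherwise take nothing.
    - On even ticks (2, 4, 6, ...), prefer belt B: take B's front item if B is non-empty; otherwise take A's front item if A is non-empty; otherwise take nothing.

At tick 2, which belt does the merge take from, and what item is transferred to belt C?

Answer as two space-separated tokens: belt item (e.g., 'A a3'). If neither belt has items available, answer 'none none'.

Answer: B shaft

Derivation:
Tick 1: prefer A, take gear from A; A=[ingot,mast,spool] B=[shaft,axle,peg] C=[gear]
Tick 2: prefer B, take shaft from B; A=[ingot,mast,spool] B=[axle,peg] C=[gear,shaft]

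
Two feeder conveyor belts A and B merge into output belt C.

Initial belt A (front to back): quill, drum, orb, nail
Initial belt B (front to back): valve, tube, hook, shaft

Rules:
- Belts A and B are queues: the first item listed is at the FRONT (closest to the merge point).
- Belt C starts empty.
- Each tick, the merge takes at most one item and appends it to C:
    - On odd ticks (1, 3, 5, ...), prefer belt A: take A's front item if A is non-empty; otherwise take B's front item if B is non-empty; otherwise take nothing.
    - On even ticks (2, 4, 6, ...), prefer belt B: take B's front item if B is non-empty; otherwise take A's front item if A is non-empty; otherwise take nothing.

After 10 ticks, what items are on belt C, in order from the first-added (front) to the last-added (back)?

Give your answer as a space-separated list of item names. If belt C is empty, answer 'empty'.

Answer: quill valve drum tube orb hook nail shaft

Derivation:
Tick 1: prefer A, take quill from A; A=[drum,orb,nail] B=[valve,tube,hook,shaft] C=[quill]
Tick 2: prefer B, take valve from B; A=[drum,orb,nail] B=[tube,hook,shaft] C=[quill,valve]
Tick 3: prefer A, take drum from A; A=[orb,nail] B=[tube,hook,shaft] C=[quill,valve,drum]
Tick 4: prefer B, take tube from B; A=[orb,nail] B=[hook,shaft] C=[quill,valve,drum,tube]
Tick 5: prefer A, take orb from A; A=[nail] B=[hook,shaft] C=[quill,valve,drum,tube,orb]
Tick 6: prefer B, take hook from B; A=[nail] B=[shaft] C=[quill,valve,drum,tube,orb,hook]
Tick 7: prefer A, take nail from A; A=[-] B=[shaft] C=[quill,valve,drum,tube,orb,hook,nail]
Tick 8: prefer B, take shaft from B; A=[-] B=[-] C=[quill,valve,drum,tube,orb,hook,nail,shaft]
Tick 9: prefer A, both empty, nothing taken; A=[-] B=[-] C=[quill,valve,drum,tube,orb,hook,nail,shaft]
Tick 10: prefer B, both empty, nothing taken; A=[-] B=[-] C=[quill,valve,drum,tube,orb,hook,nail,shaft]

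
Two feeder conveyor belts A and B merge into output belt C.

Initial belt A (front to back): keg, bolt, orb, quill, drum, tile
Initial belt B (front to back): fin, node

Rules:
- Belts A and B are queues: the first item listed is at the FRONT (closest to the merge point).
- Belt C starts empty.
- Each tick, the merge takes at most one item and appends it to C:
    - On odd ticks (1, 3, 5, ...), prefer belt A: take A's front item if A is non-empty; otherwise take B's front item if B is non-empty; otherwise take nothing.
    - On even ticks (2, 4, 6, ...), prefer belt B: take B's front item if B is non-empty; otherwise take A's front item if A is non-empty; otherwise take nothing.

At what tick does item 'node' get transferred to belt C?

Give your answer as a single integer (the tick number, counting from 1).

Tick 1: prefer A, take keg from A; A=[bolt,orb,quill,drum,tile] B=[fin,node] C=[keg]
Tick 2: prefer B, take fin from B; A=[bolt,orb,quill,drum,tile] B=[node] C=[keg,fin]
Tick 3: prefer A, take bolt from A; A=[orb,quill,drum,tile] B=[node] C=[keg,fin,bolt]
Tick 4: prefer B, take node from B; A=[orb,quill,drum,tile] B=[-] C=[keg,fin,bolt,node]

Answer: 4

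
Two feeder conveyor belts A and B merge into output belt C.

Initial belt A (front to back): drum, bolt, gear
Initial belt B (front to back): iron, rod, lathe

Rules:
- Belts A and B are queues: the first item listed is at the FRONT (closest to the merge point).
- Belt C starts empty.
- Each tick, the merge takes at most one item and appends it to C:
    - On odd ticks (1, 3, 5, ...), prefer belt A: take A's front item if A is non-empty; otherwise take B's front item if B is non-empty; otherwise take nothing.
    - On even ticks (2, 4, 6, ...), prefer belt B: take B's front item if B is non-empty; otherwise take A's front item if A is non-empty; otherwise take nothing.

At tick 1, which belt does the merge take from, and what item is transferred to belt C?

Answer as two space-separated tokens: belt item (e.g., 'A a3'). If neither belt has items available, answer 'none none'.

Answer: A drum

Derivation:
Tick 1: prefer A, take drum from A; A=[bolt,gear] B=[iron,rod,lathe] C=[drum]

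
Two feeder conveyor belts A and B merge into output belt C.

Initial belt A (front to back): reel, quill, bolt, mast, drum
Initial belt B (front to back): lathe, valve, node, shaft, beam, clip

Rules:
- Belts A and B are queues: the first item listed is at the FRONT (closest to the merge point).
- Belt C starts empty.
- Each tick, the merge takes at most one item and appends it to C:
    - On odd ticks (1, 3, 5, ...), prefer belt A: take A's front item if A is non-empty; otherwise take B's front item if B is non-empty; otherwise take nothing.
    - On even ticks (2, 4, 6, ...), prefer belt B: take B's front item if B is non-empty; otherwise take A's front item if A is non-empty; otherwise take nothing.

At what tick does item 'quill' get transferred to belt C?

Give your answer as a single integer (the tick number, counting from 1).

Tick 1: prefer A, take reel from A; A=[quill,bolt,mast,drum] B=[lathe,valve,node,shaft,beam,clip] C=[reel]
Tick 2: prefer B, take lathe from B; A=[quill,bolt,mast,drum] B=[valve,node,shaft,beam,clip] C=[reel,lathe]
Tick 3: prefer A, take quill from A; A=[bolt,mast,drum] B=[valve,node,shaft,beam,clip] C=[reel,lathe,quill]

Answer: 3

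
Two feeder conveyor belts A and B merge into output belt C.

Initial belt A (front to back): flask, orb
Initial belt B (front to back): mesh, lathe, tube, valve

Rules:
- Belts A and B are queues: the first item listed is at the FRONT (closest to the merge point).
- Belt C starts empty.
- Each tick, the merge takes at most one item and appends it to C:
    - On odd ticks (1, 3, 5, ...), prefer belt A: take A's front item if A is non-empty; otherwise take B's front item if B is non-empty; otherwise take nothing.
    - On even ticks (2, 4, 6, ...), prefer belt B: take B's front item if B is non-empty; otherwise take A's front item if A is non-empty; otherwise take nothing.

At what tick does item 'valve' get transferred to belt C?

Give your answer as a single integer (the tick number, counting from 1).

Answer: 6

Derivation:
Tick 1: prefer A, take flask from A; A=[orb] B=[mesh,lathe,tube,valve] C=[flask]
Tick 2: prefer B, take mesh from B; A=[orb] B=[lathe,tube,valve] C=[flask,mesh]
Tick 3: prefer A, take orb from A; A=[-] B=[lathe,tube,valve] C=[flask,mesh,orb]
Tick 4: prefer B, take lathe from B; A=[-] B=[tube,valve] C=[flask,mesh,orb,lathe]
Tick 5: prefer A, take tube from B; A=[-] B=[valve] C=[flask,mesh,orb,lathe,tube]
Tick 6: prefer B, take valve from B; A=[-] B=[-] C=[flask,mesh,orb,lathe,tube,valve]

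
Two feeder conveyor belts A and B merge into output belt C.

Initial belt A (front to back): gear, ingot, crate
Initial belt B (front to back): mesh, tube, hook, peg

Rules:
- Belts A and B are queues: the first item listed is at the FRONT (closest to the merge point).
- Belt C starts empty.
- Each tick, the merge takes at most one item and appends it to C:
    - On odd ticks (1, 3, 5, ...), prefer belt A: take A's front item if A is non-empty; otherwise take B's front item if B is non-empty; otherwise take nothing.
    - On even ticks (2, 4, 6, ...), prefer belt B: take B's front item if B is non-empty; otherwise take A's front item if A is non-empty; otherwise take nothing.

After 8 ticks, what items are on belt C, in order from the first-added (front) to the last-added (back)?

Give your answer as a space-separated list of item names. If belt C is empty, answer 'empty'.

Answer: gear mesh ingot tube crate hook peg

Derivation:
Tick 1: prefer A, take gear from A; A=[ingot,crate] B=[mesh,tube,hook,peg] C=[gear]
Tick 2: prefer B, take mesh from B; A=[ingot,crate] B=[tube,hook,peg] C=[gear,mesh]
Tick 3: prefer A, take ingot from A; A=[crate] B=[tube,hook,peg] C=[gear,mesh,ingot]
Tick 4: prefer B, take tube from B; A=[crate] B=[hook,peg] C=[gear,mesh,ingot,tube]
Tick 5: prefer A, take crate from A; A=[-] B=[hook,peg] C=[gear,mesh,ingot,tube,crate]
Tick 6: prefer B, take hook from B; A=[-] B=[peg] C=[gear,mesh,ingot,tube,crate,hook]
Tick 7: prefer A, take peg from B; A=[-] B=[-] C=[gear,mesh,ingot,tube,crate,hook,peg]
Tick 8: prefer B, both empty, nothing taken; A=[-] B=[-] C=[gear,mesh,ingot,tube,crate,hook,peg]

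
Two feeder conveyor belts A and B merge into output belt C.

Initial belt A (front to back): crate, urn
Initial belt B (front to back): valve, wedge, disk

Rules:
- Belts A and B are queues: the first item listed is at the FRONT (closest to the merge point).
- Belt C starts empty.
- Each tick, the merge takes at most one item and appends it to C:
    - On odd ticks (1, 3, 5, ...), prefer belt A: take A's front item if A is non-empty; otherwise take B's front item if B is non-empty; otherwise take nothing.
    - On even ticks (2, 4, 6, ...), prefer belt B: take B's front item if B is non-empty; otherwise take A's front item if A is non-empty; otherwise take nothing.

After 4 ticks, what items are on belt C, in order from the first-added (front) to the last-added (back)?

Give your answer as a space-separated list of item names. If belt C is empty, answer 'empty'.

Tick 1: prefer A, take crate from A; A=[urn] B=[valve,wedge,disk] C=[crate]
Tick 2: prefer B, take valve from B; A=[urn] B=[wedge,disk] C=[crate,valve]
Tick 3: prefer A, take urn from A; A=[-] B=[wedge,disk] C=[crate,valve,urn]
Tick 4: prefer B, take wedge from B; A=[-] B=[disk] C=[crate,valve,urn,wedge]

Answer: crate valve urn wedge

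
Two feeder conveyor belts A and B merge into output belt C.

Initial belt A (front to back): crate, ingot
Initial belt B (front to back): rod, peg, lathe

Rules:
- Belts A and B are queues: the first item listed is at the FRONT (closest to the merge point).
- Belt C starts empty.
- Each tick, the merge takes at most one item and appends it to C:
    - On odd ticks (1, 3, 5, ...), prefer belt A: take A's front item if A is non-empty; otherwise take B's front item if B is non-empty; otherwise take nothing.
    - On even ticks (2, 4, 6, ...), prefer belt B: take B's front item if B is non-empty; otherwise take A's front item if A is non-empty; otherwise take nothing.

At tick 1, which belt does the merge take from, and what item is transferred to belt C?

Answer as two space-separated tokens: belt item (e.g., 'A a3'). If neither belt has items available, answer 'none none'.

Tick 1: prefer A, take crate from A; A=[ingot] B=[rod,peg,lathe] C=[crate]

Answer: A crate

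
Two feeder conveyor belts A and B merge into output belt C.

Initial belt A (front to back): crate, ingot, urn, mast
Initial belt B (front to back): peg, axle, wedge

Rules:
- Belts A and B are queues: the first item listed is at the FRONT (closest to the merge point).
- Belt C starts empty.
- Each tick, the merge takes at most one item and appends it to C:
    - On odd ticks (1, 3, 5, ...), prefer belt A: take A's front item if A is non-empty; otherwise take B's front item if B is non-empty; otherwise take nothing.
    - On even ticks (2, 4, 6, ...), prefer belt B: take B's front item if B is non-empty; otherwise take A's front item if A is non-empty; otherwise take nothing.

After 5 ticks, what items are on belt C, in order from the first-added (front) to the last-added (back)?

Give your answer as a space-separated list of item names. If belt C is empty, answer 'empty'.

Answer: crate peg ingot axle urn

Derivation:
Tick 1: prefer A, take crate from A; A=[ingot,urn,mast] B=[peg,axle,wedge] C=[crate]
Tick 2: prefer B, take peg from B; A=[ingot,urn,mast] B=[axle,wedge] C=[crate,peg]
Tick 3: prefer A, take ingot from A; A=[urn,mast] B=[axle,wedge] C=[crate,peg,ingot]
Tick 4: prefer B, take axle from B; A=[urn,mast] B=[wedge] C=[crate,peg,ingot,axle]
Tick 5: prefer A, take urn from A; A=[mast] B=[wedge] C=[crate,peg,ingot,axle,urn]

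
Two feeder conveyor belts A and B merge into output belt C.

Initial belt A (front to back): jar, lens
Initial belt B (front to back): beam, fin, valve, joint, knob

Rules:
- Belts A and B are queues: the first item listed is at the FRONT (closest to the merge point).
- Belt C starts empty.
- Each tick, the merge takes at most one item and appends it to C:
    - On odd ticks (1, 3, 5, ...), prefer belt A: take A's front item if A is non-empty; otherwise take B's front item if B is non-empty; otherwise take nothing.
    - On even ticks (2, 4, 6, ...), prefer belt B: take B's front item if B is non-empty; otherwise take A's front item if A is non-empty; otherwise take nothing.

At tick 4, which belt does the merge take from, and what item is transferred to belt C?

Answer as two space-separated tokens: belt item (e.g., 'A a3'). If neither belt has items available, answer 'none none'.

Tick 1: prefer A, take jar from A; A=[lens] B=[beam,fin,valve,joint,knob] C=[jar]
Tick 2: prefer B, take beam from B; A=[lens] B=[fin,valve,joint,knob] C=[jar,beam]
Tick 3: prefer A, take lens from A; A=[-] B=[fin,valve,joint,knob] C=[jar,beam,lens]
Tick 4: prefer B, take fin from B; A=[-] B=[valve,joint,knob] C=[jar,beam,lens,fin]

Answer: B fin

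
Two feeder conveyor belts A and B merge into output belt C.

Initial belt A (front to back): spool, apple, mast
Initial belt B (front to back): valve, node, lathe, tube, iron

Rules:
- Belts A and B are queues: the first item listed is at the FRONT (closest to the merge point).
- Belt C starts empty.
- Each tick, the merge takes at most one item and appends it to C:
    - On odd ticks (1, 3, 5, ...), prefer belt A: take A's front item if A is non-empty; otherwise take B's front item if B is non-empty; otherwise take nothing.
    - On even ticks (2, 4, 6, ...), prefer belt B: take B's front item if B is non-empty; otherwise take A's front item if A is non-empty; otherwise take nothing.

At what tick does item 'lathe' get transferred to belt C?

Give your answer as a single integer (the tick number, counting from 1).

Answer: 6

Derivation:
Tick 1: prefer A, take spool from A; A=[apple,mast] B=[valve,node,lathe,tube,iron] C=[spool]
Tick 2: prefer B, take valve from B; A=[apple,mast] B=[node,lathe,tube,iron] C=[spool,valve]
Tick 3: prefer A, take apple from A; A=[mast] B=[node,lathe,tube,iron] C=[spool,valve,apple]
Tick 4: prefer B, take node from B; A=[mast] B=[lathe,tube,iron] C=[spool,valve,apple,node]
Tick 5: prefer A, take mast from A; A=[-] B=[lathe,tube,iron] C=[spool,valve,apple,node,mast]
Tick 6: prefer B, take lathe from B; A=[-] B=[tube,iron] C=[spool,valve,apple,node,mast,lathe]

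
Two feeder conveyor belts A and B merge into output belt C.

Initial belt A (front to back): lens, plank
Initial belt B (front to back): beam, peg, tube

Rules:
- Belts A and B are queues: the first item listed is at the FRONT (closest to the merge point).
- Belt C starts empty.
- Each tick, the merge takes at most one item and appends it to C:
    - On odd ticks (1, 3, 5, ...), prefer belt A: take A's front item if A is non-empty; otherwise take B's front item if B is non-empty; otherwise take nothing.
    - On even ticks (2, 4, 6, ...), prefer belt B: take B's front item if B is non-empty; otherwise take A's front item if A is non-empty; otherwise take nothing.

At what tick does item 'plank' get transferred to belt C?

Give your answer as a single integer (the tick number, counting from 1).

Tick 1: prefer A, take lens from A; A=[plank] B=[beam,peg,tube] C=[lens]
Tick 2: prefer B, take beam from B; A=[plank] B=[peg,tube] C=[lens,beam]
Tick 3: prefer A, take plank from A; A=[-] B=[peg,tube] C=[lens,beam,plank]

Answer: 3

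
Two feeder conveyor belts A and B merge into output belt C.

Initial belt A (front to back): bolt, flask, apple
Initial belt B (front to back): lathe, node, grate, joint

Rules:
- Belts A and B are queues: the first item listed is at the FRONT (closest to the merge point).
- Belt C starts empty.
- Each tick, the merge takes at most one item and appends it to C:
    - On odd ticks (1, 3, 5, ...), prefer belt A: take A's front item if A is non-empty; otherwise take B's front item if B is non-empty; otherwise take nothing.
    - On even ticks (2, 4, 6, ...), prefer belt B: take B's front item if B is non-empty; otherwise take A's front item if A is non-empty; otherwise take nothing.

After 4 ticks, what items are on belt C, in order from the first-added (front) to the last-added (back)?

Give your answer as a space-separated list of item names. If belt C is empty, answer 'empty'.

Answer: bolt lathe flask node

Derivation:
Tick 1: prefer A, take bolt from A; A=[flask,apple] B=[lathe,node,grate,joint] C=[bolt]
Tick 2: prefer B, take lathe from B; A=[flask,apple] B=[node,grate,joint] C=[bolt,lathe]
Tick 3: prefer A, take flask from A; A=[apple] B=[node,grate,joint] C=[bolt,lathe,flask]
Tick 4: prefer B, take node from B; A=[apple] B=[grate,joint] C=[bolt,lathe,flask,node]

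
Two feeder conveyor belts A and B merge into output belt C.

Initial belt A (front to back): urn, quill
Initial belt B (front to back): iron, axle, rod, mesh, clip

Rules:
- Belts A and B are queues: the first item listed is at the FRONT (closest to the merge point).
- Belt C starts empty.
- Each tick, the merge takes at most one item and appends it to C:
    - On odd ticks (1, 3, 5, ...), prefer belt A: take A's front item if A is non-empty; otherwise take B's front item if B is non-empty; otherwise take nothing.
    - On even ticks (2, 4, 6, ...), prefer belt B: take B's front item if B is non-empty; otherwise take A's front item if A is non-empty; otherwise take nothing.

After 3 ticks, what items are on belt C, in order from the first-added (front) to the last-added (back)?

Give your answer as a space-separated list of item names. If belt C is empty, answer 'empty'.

Tick 1: prefer A, take urn from A; A=[quill] B=[iron,axle,rod,mesh,clip] C=[urn]
Tick 2: prefer B, take iron from B; A=[quill] B=[axle,rod,mesh,clip] C=[urn,iron]
Tick 3: prefer A, take quill from A; A=[-] B=[axle,rod,mesh,clip] C=[urn,iron,quill]

Answer: urn iron quill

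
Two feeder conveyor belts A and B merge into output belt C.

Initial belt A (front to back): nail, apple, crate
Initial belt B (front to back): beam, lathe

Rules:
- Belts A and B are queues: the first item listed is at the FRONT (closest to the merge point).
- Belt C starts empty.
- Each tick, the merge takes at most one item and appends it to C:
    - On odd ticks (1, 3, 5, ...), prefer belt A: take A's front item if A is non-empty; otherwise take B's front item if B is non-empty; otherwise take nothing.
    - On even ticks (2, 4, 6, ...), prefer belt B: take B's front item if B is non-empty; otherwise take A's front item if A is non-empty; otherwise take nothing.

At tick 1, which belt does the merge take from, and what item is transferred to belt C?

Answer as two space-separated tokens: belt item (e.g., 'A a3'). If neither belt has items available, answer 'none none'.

Tick 1: prefer A, take nail from A; A=[apple,crate] B=[beam,lathe] C=[nail]

Answer: A nail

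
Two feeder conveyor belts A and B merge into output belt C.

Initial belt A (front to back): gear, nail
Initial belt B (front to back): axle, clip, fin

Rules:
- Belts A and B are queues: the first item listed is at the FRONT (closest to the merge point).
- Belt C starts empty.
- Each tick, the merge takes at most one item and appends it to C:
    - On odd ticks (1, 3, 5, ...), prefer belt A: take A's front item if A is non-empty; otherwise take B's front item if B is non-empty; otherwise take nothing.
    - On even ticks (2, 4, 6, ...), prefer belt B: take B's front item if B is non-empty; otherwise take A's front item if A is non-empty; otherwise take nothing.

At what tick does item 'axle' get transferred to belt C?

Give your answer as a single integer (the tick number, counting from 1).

Answer: 2

Derivation:
Tick 1: prefer A, take gear from A; A=[nail] B=[axle,clip,fin] C=[gear]
Tick 2: prefer B, take axle from B; A=[nail] B=[clip,fin] C=[gear,axle]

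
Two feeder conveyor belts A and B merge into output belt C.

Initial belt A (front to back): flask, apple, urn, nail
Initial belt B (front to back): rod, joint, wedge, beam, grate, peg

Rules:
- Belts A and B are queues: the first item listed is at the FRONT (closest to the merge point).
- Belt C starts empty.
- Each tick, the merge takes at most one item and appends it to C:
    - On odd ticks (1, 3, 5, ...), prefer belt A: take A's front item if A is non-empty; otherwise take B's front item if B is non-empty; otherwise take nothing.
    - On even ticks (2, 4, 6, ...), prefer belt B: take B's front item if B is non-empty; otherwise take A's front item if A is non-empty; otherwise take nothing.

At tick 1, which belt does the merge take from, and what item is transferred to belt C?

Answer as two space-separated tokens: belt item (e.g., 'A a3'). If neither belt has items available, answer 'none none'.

Tick 1: prefer A, take flask from A; A=[apple,urn,nail] B=[rod,joint,wedge,beam,grate,peg] C=[flask]

Answer: A flask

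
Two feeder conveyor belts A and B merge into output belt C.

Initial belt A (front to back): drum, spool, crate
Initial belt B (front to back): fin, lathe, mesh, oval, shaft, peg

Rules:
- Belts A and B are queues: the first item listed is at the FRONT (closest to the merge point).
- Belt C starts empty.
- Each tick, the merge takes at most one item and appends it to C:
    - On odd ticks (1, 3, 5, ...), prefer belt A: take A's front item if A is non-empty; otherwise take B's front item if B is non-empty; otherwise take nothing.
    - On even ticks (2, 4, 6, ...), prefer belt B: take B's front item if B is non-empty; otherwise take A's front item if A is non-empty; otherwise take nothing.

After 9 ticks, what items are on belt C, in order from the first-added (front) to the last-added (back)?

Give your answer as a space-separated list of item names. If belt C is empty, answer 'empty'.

Answer: drum fin spool lathe crate mesh oval shaft peg

Derivation:
Tick 1: prefer A, take drum from A; A=[spool,crate] B=[fin,lathe,mesh,oval,shaft,peg] C=[drum]
Tick 2: prefer B, take fin from B; A=[spool,crate] B=[lathe,mesh,oval,shaft,peg] C=[drum,fin]
Tick 3: prefer A, take spool from A; A=[crate] B=[lathe,mesh,oval,shaft,peg] C=[drum,fin,spool]
Tick 4: prefer B, take lathe from B; A=[crate] B=[mesh,oval,shaft,peg] C=[drum,fin,spool,lathe]
Tick 5: prefer A, take crate from A; A=[-] B=[mesh,oval,shaft,peg] C=[drum,fin,spool,lathe,crate]
Tick 6: prefer B, take mesh from B; A=[-] B=[oval,shaft,peg] C=[drum,fin,spool,lathe,crate,mesh]
Tick 7: prefer A, take oval from B; A=[-] B=[shaft,peg] C=[drum,fin,spool,lathe,crate,mesh,oval]
Tick 8: prefer B, take shaft from B; A=[-] B=[peg] C=[drum,fin,spool,lathe,crate,mesh,oval,shaft]
Tick 9: prefer A, take peg from B; A=[-] B=[-] C=[drum,fin,spool,lathe,crate,mesh,oval,shaft,peg]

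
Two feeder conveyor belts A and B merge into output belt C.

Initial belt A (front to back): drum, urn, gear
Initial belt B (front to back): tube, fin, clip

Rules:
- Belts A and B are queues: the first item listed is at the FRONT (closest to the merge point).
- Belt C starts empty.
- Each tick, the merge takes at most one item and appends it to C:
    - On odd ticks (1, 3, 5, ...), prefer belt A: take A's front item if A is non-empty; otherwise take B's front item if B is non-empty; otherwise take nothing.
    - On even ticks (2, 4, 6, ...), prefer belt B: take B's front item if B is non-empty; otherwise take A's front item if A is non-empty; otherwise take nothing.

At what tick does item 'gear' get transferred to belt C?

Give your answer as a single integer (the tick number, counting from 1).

Answer: 5

Derivation:
Tick 1: prefer A, take drum from A; A=[urn,gear] B=[tube,fin,clip] C=[drum]
Tick 2: prefer B, take tube from B; A=[urn,gear] B=[fin,clip] C=[drum,tube]
Tick 3: prefer A, take urn from A; A=[gear] B=[fin,clip] C=[drum,tube,urn]
Tick 4: prefer B, take fin from B; A=[gear] B=[clip] C=[drum,tube,urn,fin]
Tick 5: prefer A, take gear from A; A=[-] B=[clip] C=[drum,tube,urn,fin,gear]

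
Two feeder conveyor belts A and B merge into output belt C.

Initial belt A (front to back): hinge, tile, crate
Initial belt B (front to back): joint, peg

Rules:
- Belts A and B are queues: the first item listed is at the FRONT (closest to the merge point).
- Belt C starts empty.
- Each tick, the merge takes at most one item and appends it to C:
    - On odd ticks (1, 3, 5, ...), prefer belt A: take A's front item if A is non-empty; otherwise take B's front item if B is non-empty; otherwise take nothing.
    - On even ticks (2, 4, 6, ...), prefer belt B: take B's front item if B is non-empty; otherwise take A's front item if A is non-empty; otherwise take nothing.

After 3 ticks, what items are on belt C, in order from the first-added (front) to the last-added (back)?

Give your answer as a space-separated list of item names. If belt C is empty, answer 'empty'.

Tick 1: prefer A, take hinge from A; A=[tile,crate] B=[joint,peg] C=[hinge]
Tick 2: prefer B, take joint from B; A=[tile,crate] B=[peg] C=[hinge,joint]
Tick 3: prefer A, take tile from A; A=[crate] B=[peg] C=[hinge,joint,tile]

Answer: hinge joint tile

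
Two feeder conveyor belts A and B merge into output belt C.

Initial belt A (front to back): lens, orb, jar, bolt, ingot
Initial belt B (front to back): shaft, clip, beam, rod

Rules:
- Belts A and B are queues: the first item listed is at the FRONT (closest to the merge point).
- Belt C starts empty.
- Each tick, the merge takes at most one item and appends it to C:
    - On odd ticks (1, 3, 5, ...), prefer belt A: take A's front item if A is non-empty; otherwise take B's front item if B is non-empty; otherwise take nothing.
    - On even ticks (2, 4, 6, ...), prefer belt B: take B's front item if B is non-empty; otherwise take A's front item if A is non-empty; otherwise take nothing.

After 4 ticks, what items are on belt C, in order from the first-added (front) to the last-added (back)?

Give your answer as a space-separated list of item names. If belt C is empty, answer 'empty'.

Tick 1: prefer A, take lens from A; A=[orb,jar,bolt,ingot] B=[shaft,clip,beam,rod] C=[lens]
Tick 2: prefer B, take shaft from B; A=[orb,jar,bolt,ingot] B=[clip,beam,rod] C=[lens,shaft]
Tick 3: prefer A, take orb from A; A=[jar,bolt,ingot] B=[clip,beam,rod] C=[lens,shaft,orb]
Tick 4: prefer B, take clip from B; A=[jar,bolt,ingot] B=[beam,rod] C=[lens,shaft,orb,clip]

Answer: lens shaft orb clip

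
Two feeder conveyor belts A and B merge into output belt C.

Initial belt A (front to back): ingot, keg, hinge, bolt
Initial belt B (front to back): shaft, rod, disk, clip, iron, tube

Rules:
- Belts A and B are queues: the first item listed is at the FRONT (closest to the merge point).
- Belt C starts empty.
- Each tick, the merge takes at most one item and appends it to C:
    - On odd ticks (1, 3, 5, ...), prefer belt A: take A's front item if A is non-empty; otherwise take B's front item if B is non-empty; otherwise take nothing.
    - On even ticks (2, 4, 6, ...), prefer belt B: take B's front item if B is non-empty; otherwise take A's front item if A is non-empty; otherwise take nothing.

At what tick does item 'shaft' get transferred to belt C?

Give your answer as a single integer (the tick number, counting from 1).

Tick 1: prefer A, take ingot from A; A=[keg,hinge,bolt] B=[shaft,rod,disk,clip,iron,tube] C=[ingot]
Tick 2: prefer B, take shaft from B; A=[keg,hinge,bolt] B=[rod,disk,clip,iron,tube] C=[ingot,shaft]

Answer: 2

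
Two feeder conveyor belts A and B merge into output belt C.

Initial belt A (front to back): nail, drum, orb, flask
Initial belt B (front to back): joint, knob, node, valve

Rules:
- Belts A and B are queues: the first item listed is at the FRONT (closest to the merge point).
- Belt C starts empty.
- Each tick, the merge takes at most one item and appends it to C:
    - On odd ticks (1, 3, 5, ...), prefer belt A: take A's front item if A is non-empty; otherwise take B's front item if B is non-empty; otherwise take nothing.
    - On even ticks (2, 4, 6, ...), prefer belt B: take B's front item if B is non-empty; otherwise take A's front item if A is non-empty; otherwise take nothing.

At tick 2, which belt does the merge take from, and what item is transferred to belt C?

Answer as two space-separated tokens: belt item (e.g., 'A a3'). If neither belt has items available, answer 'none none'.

Answer: B joint

Derivation:
Tick 1: prefer A, take nail from A; A=[drum,orb,flask] B=[joint,knob,node,valve] C=[nail]
Tick 2: prefer B, take joint from B; A=[drum,orb,flask] B=[knob,node,valve] C=[nail,joint]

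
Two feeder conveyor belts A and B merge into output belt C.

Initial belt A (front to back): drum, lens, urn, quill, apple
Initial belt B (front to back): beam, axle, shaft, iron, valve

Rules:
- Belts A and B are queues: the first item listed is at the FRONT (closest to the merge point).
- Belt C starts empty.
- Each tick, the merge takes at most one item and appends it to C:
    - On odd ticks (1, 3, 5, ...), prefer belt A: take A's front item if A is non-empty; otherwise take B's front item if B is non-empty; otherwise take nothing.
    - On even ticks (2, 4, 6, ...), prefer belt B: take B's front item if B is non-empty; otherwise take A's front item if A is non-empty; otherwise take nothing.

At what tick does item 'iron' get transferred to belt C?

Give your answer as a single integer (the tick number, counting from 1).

Tick 1: prefer A, take drum from A; A=[lens,urn,quill,apple] B=[beam,axle,shaft,iron,valve] C=[drum]
Tick 2: prefer B, take beam from B; A=[lens,urn,quill,apple] B=[axle,shaft,iron,valve] C=[drum,beam]
Tick 3: prefer A, take lens from A; A=[urn,quill,apple] B=[axle,shaft,iron,valve] C=[drum,beam,lens]
Tick 4: prefer B, take axle from B; A=[urn,quill,apple] B=[shaft,iron,valve] C=[drum,beam,lens,axle]
Tick 5: prefer A, take urn from A; A=[quill,apple] B=[shaft,iron,valve] C=[drum,beam,lens,axle,urn]
Tick 6: prefer B, take shaft from B; A=[quill,apple] B=[iron,valve] C=[drum,beam,lens,axle,urn,shaft]
Tick 7: prefer A, take quill from A; A=[apple] B=[iron,valve] C=[drum,beam,lens,axle,urn,shaft,quill]
Tick 8: prefer B, take iron from B; A=[apple] B=[valve] C=[drum,beam,lens,axle,urn,shaft,quill,iron]

Answer: 8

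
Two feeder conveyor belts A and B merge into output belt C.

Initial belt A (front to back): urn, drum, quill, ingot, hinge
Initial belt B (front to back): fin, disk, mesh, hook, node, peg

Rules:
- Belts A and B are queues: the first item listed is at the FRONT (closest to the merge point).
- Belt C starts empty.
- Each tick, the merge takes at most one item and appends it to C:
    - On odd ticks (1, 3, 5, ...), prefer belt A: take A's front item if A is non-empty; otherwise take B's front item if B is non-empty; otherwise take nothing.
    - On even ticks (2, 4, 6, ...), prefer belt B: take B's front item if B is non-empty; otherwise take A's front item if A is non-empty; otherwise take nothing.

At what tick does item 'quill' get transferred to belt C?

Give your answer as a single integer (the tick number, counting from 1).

Tick 1: prefer A, take urn from A; A=[drum,quill,ingot,hinge] B=[fin,disk,mesh,hook,node,peg] C=[urn]
Tick 2: prefer B, take fin from B; A=[drum,quill,ingot,hinge] B=[disk,mesh,hook,node,peg] C=[urn,fin]
Tick 3: prefer A, take drum from A; A=[quill,ingot,hinge] B=[disk,mesh,hook,node,peg] C=[urn,fin,drum]
Tick 4: prefer B, take disk from B; A=[quill,ingot,hinge] B=[mesh,hook,node,peg] C=[urn,fin,drum,disk]
Tick 5: prefer A, take quill from A; A=[ingot,hinge] B=[mesh,hook,node,peg] C=[urn,fin,drum,disk,quill]

Answer: 5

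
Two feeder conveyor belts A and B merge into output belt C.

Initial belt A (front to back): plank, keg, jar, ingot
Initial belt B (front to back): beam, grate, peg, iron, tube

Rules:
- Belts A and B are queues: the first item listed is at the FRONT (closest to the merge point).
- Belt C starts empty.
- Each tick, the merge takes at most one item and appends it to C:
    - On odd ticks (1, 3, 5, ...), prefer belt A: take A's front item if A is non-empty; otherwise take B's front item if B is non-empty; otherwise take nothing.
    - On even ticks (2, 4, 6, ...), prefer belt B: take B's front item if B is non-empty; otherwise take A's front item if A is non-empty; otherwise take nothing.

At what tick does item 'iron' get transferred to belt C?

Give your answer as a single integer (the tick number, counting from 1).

Answer: 8

Derivation:
Tick 1: prefer A, take plank from A; A=[keg,jar,ingot] B=[beam,grate,peg,iron,tube] C=[plank]
Tick 2: prefer B, take beam from B; A=[keg,jar,ingot] B=[grate,peg,iron,tube] C=[plank,beam]
Tick 3: prefer A, take keg from A; A=[jar,ingot] B=[grate,peg,iron,tube] C=[plank,beam,keg]
Tick 4: prefer B, take grate from B; A=[jar,ingot] B=[peg,iron,tube] C=[plank,beam,keg,grate]
Tick 5: prefer A, take jar from A; A=[ingot] B=[peg,iron,tube] C=[plank,beam,keg,grate,jar]
Tick 6: prefer B, take peg from B; A=[ingot] B=[iron,tube] C=[plank,beam,keg,grate,jar,peg]
Tick 7: prefer A, take ingot from A; A=[-] B=[iron,tube] C=[plank,beam,keg,grate,jar,peg,ingot]
Tick 8: prefer B, take iron from B; A=[-] B=[tube] C=[plank,beam,keg,grate,jar,peg,ingot,iron]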